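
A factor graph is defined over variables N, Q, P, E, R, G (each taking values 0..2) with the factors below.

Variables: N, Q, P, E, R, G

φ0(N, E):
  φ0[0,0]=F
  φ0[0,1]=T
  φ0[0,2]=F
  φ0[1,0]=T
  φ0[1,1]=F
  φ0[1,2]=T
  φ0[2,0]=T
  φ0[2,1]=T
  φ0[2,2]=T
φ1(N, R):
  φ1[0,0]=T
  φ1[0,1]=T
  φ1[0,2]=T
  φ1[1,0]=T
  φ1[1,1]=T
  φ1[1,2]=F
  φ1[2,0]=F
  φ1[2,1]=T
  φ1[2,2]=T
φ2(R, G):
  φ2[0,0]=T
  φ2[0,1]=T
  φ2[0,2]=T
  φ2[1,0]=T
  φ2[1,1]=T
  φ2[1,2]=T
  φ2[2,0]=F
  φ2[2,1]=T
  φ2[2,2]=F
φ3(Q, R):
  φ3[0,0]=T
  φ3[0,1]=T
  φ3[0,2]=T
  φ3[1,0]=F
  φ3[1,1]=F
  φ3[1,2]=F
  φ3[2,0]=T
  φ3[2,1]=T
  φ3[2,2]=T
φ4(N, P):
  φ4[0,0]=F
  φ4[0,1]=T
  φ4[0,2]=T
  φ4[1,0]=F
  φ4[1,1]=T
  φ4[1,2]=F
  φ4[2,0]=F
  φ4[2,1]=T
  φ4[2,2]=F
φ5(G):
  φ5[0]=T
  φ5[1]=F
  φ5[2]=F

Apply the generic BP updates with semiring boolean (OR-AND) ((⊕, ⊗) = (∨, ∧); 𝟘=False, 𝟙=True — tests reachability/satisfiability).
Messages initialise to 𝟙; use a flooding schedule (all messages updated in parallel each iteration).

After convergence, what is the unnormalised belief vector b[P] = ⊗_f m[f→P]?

b[P] = [F, T, T]

init: all messages = 𝟙 over 3 values
r1 m[φ0→N] = [T, T, T]
r1 m[φ0→E] = [T, T, T]
r1 m[φ1→N] = [T, T, T]
r1 m[φ1→R] = [T, T, T]
r1 m[φ2→R] = [T, T, T]
r1 m[φ2→G] = [T, T, T]
r1 m[φ3→Q] = [T, F, T]
r1 m[φ3→R] = [T, T, T]
r1 m[φ4→N] = [T, T, T]
r1 m[φ4→P] = [F, T, T]
r1 m[φ5→G] = [T, F, F]
r1 m[N→φ0] = [T, T, T]
r1 m[N→φ1] = [T, T, T]
r1 m[N→φ4] = [T, T, T]
r1 m[Q→φ3] = [T, T, T]
r1 m[P→φ4] = [T, T, T]
r1 m[E→φ0] = [T, T, T]
r1 m[R→φ1] = [T, T, T]
r1 m[R→φ2] = [T, T, T]
r1 m[R→φ3] = [T, T, T]
r1 m[G→φ2] = [T, T, T]
r1 m[G→φ5] = [T, T, T]
r2 m[φ0→N] = [T, T, T]
r2 m[φ0→E] = [T, T, T]
r2 m[φ1→N] = [T, T, T]
r2 m[φ1→R] = [T, T, T]
r2 m[φ2→R] = [T, T, T]
r2 m[φ2→G] = [T, T, T]
r2 m[φ3→Q] = [T, F, T]
r2 m[φ3→R] = [T, T, T]
r2 m[φ4→N] = [T, T, T]
r2 m[φ4→P] = [F, T, T]
r2 m[φ5→G] = [T, F, F]
r2 m[N→φ0] = [T, T, T]
r2 m[N→φ1] = [T, T, T]
r2 m[N→φ4] = [T, T, T]
r2 m[Q→φ3] = [T, T, T]
r2 m[P→φ4] = [T, T, T]
r2 m[E→φ0] = [T, T, T]
r2 m[R→φ1] = [T, T, T]
r2 m[R→φ2] = [T, T, T]
r2 m[R→φ3] = [T, T, T]
r2 m[G→φ2] = [T, F, F]
r2 m[G→φ5] = [T, T, T]
r3 m[φ0→N] = [T, T, T]
r3 m[φ0→E] = [T, T, T]
r3 m[φ1→N] = [T, T, T]
r3 m[φ1→R] = [T, T, T]
r3 m[φ2→R] = [T, T, F]
r3 m[φ2→G] = [T, T, T]
r3 m[φ3→Q] = [T, F, T]
r3 m[φ3→R] = [T, T, T]
r3 m[φ4→N] = [T, T, T]
r3 m[φ4→P] = [F, T, T]
r3 m[φ5→G] = [T, F, F]
r3 m[N→φ0] = [T, T, T]
r3 m[N→φ1] = [T, T, T]
r3 m[N→φ4] = [T, T, T]
r3 m[Q→φ3] = [T, T, T]
r3 m[P→φ4] = [T, T, T]
r3 m[E→φ0] = [T, T, T]
r3 m[R→φ1] = [T, T, T]
r3 m[R→φ2] = [T, T, T]
r3 m[R→φ3] = [T, T, T]
r3 m[G→φ2] = [T, F, F]
r3 m[G→φ5] = [T, T, T]
r4 m[φ0→N] = [T, T, T]
r4 m[φ0→E] = [T, T, T]
r4 m[φ1→N] = [T, T, T]
r4 m[φ1→R] = [T, T, T]
r4 m[φ2→R] = [T, T, F]
r4 m[φ2→G] = [T, T, T]
r4 m[φ3→Q] = [T, F, T]
r4 m[φ3→R] = [T, T, T]
r4 m[φ4→N] = [T, T, T]
r4 m[φ4→P] = [F, T, T]
r4 m[φ5→G] = [T, F, F]
r4 m[N→φ0] = [T, T, T]
r4 m[N→φ1] = [T, T, T]
r4 m[N→φ4] = [T, T, T]
r4 m[Q→φ3] = [T, T, T]
r4 m[P→φ4] = [T, T, T]
r4 m[E→φ0] = [T, T, T]
r4 m[R→φ1] = [T, T, F]
r4 m[R→φ2] = [T, T, T]
r4 m[R→φ3] = [T, T, F]
r4 m[G→φ2] = [T, F, F]
r4 m[G→φ5] = [T, T, T]
r5 m[φ0→N] = [T, T, T]
r5 m[φ0→E] = [T, T, T]
r5 m[φ1→N] = [T, T, T]
r5 m[φ1→R] = [T, T, T]
r5 m[φ2→R] = [T, T, F]
r5 m[φ2→G] = [T, T, T]
r5 m[φ3→Q] = [T, F, T]
r5 m[φ3→R] = [T, T, T]
r5 m[φ4→N] = [T, T, T]
r5 m[φ4→P] = [F, T, T]
r5 m[φ5→G] = [T, F, F]
r5 m[N→φ0] = [T, T, T]
r5 m[N→φ1] = [T, T, T]
r5 m[N→φ4] = [T, T, T]
r5 m[Q→φ3] = [T, T, T]
r5 m[P→φ4] = [T, T, T]
r5 m[E→φ0] = [T, T, T]
r5 m[R→φ1] = [T, T, F]
r5 m[R→φ2] = [T, T, T]
r5 m[R→φ3] = [T, T, F]
r5 m[G→φ2] = [T, F, F]
r5 m[G→φ5] = [T, T, T]
fixed point reached at round 5
b[P] = ⊗ incoming = [F, T, T]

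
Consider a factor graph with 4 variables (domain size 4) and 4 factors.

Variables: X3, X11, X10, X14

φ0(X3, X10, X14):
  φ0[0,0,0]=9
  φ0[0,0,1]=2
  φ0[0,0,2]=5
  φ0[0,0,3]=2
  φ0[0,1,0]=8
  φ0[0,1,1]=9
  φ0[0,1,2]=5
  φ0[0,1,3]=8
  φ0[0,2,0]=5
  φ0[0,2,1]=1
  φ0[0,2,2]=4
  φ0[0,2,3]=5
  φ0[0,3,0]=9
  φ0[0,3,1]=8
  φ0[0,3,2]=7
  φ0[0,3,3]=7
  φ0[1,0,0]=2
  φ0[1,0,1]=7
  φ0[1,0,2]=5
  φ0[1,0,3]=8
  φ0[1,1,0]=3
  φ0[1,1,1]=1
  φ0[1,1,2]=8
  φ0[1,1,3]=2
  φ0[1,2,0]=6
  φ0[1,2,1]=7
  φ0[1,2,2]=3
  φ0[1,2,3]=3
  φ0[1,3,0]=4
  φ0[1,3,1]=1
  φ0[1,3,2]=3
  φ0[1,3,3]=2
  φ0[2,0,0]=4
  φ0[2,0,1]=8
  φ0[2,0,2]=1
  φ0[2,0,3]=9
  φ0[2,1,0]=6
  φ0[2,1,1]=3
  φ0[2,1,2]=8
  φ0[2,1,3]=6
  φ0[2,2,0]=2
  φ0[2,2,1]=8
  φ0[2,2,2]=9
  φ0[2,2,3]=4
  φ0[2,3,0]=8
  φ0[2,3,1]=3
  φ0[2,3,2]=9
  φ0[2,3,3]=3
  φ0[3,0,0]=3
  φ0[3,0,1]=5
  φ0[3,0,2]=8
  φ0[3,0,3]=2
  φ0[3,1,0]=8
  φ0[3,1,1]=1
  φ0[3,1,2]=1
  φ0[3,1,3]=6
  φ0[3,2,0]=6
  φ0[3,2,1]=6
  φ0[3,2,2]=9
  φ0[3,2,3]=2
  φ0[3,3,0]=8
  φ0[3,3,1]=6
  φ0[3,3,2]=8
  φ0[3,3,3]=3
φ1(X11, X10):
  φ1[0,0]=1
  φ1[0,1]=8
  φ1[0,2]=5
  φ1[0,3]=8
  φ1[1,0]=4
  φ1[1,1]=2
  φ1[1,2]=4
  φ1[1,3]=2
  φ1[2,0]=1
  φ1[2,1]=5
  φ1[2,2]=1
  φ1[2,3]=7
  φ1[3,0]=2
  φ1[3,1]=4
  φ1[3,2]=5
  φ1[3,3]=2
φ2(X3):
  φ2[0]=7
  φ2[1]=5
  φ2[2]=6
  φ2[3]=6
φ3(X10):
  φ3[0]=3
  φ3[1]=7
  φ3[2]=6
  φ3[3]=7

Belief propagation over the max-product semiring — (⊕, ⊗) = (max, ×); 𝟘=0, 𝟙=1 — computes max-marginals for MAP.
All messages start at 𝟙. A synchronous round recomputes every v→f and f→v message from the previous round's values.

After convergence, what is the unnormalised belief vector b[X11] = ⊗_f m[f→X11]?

b[X11] = [3528, 1296, 3087, 1764]

init: all messages = 𝟙 over 4 values
r1 m[φ0→X3] = [9, 8, 9, 9]
r1 m[φ0→X10] = [9, 9, 9, 9]
r1 m[φ0→X14] = [9, 9, 9, 9]
r1 m[φ1→X11] = [8, 4, 7, 5]
r1 m[φ1→X10] = [4, 8, 5, 8]
r1 m[φ2→X3] = [7, 5, 6, 6]
r1 m[φ3→X10] = [3, 7, 6, 7]
r1 m[X3→φ0] = [1, 1, 1, 1]
r1 m[X3→φ2] = [1, 1, 1, 1]
r1 m[X11→φ1] = [1, 1, 1, 1]
r1 m[X10→φ0] = [1, 1, 1, 1]
r1 m[X10→φ1] = [1, 1, 1, 1]
r1 m[X10→φ3] = [1, 1, 1, 1]
r1 m[X14→φ0] = [1, 1, 1, 1]
r2 m[φ0→X3] = [9, 8, 9, 9]
r2 m[φ0→X10] = [9, 9, 9, 9]
r2 m[φ0→X14] = [9, 9, 9, 9]
r2 m[φ1→X11] = [8, 4, 7, 5]
r2 m[φ1→X10] = [4, 8, 5, 8]
r2 m[φ2→X3] = [7, 5, 6, 6]
r2 m[φ3→X10] = [3, 7, 6, 7]
r2 m[X3→φ0] = [7, 5, 6, 6]
r2 m[X3→φ2] = [9, 8, 9, 9]
r2 m[X11→φ1] = [1, 1, 1, 1]
r2 m[X10→φ0] = [12, 56, 30, 56]
r2 m[X10→φ1] = [27, 63, 54, 63]
r2 m[X10→φ3] = [36, 72, 45, 72]
r2 m[X14→φ0] = [1, 1, 1, 1]
r3 m[φ0→X3] = [504, 448, 504, 448]
r3 m[φ0→X10] = [63, 63, 54, 63]
r3 m[φ0→X14] = [3528, 3528, 3024, 3136]
r3 m[φ1→X11] = [504, 216, 441, 270]
r3 m[φ1→X10] = [4, 8, 5, 8]
r3 m[φ2→X3] = [7, 5, 6, 6]
r3 m[φ3→X10] = [3, 7, 6, 7]
r3 m[X3→φ0] = [7, 5, 6, 6]
r3 m[X3→φ2] = [9, 8, 9, 9]
r3 m[X11→φ1] = [1, 1, 1, 1]
r3 m[X10→φ0] = [12, 56, 30, 56]
r3 m[X10→φ1] = [27, 63, 54, 63]
r3 m[X10→φ3] = [36, 72, 45, 72]
r3 m[X14→φ0] = [1, 1, 1, 1]
r4 m[φ0→X3] = [504, 448, 504, 448]
r4 m[φ0→X10] = [63, 63, 54, 63]
r4 m[φ0→X14] = [3528, 3528, 3024, 3136]
r4 m[φ1→X11] = [504, 216, 441, 270]
r4 m[φ1→X10] = [4, 8, 5, 8]
r4 m[φ2→X3] = [7, 5, 6, 6]
r4 m[φ3→X10] = [3, 7, 6, 7]
r4 m[X3→φ0] = [7, 5, 6, 6]
r4 m[X3→φ2] = [504, 448, 504, 448]
r4 m[X11→φ1] = [1, 1, 1, 1]
r4 m[X10→φ0] = [12, 56, 30, 56]
r4 m[X10→φ1] = [189, 441, 324, 441]
r4 m[X10→φ3] = [252, 504, 270, 504]
r4 m[X14→φ0] = [1, 1, 1, 1]
r5 m[φ0→X3] = [504, 448, 504, 448]
r5 m[φ0→X10] = [63, 63, 54, 63]
r5 m[φ0→X14] = [3528, 3528, 3024, 3136]
r5 m[φ1→X11] = [3528, 1296, 3087, 1764]
r5 m[φ1→X10] = [4, 8, 5, 8]
r5 m[φ2→X3] = [7, 5, 6, 6]
r5 m[φ3→X10] = [3, 7, 6, 7]
r5 m[X3→φ0] = [7, 5, 6, 6]
r5 m[X3→φ2] = [504, 448, 504, 448]
r5 m[X11→φ1] = [1, 1, 1, 1]
r5 m[X10→φ0] = [12, 56, 30, 56]
r5 m[X10→φ1] = [189, 441, 324, 441]
r5 m[X10→φ3] = [252, 504, 270, 504]
r5 m[X14→φ0] = [1, 1, 1, 1]
r6 m[φ0→X3] = [504, 448, 504, 448]
r6 m[φ0→X10] = [63, 63, 54, 63]
r6 m[φ0→X14] = [3528, 3528, 3024, 3136]
r6 m[φ1→X11] = [3528, 1296, 3087, 1764]
r6 m[φ1→X10] = [4, 8, 5, 8]
r6 m[φ2→X3] = [7, 5, 6, 6]
r6 m[φ3→X10] = [3, 7, 6, 7]
r6 m[X3→φ0] = [7, 5, 6, 6]
r6 m[X3→φ2] = [504, 448, 504, 448]
r6 m[X11→φ1] = [1, 1, 1, 1]
r6 m[X10→φ0] = [12, 56, 30, 56]
r6 m[X10→φ1] = [189, 441, 324, 441]
r6 m[X10→φ3] = [252, 504, 270, 504]
r6 m[X14→φ0] = [1, 1, 1, 1]
fixed point reached at round 6
b[X11] = ⊗ incoming = [3528, 1296, 3087, 1764]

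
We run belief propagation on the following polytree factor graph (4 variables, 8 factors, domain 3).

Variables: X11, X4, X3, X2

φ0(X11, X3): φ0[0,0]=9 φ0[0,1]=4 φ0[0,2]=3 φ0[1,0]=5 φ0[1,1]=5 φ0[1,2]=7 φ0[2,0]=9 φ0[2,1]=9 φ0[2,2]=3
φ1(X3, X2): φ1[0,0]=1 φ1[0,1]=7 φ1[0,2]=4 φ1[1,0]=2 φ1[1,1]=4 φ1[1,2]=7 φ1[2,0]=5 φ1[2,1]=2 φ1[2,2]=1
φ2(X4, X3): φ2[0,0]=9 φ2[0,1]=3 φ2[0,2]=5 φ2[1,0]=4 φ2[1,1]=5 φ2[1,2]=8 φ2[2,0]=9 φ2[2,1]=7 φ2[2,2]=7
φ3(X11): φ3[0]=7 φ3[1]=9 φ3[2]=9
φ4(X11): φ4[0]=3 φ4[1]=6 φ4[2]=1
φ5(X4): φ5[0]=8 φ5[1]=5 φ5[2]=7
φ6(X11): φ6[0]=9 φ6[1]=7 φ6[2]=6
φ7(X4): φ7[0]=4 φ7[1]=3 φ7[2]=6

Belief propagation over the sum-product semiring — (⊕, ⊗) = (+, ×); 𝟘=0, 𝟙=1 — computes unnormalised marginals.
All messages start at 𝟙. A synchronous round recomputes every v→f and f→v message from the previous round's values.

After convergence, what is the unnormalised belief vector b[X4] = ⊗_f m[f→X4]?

init: all messages = 𝟙 over 3 values
r1 m[φ0→X11] = [16, 17, 21]
r1 m[φ0→X3] = [23, 18, 13]
r1 m[φ1→X3] = [12, 13, 8]
r1 m[φ1→X2] = [8, 13, 12]
r1 m[φ2→X4] = [17, 17, 23]
r1 m[φ2→X3] = [22, 15, 20]
r1 m[φ3→X11] = [7, 9, 9]
r1 m[φ4→X11] = [3, 6, 1]
r1 m[φ5→X4] = [8, 5, 7]
r1 m[φ6→X11] = [9, 7, 6]
r1 m[φ7→X4] = [4, 3, 6]
r1 m[X11→φ0] = [1, 1, 1]
r1 m[X11→φ3] = [1, 1, 1]
r1 m[X11→φ4] = [1, 1, 1]
r1 m[X11→φ6] = [1, 1, 1]
r1 m[X4→φ2] = [1, 1, 1]
r1 m[X4→φ5] = [1, 1, 1]
r1 m[X4→φ7] = [1, 1, 1]
r1 m[X3→φ0] = [1, 1, 1]
r1 m[X3→φ1] = [1, 1, 1]
r1 m[X3→φ2] = [1, 1, 1]
r1 m[X2→φ1] = [1, 1, 1]
r2 m[φ0→X11] = [16, 17, 21]
r2 m[φ0→X3] = [23, 18, 13]
r2 m[φ1→X3] = [12, 13, 8]
r2 m[φ1→X2] = [8, 13, 12]
r2 m[φ2→X4] = [17, 17, 23]
r2 m[φ2→X3] = [22, 15, 20]
r2 m[φ3→X11] = [7, 9, 9]
r2 m[φ4→X11] = [3, 6, 1]
r2 m[φ5→X4] = [8, 5, 7]
r2 m[φ6→X11] = [9, 7, 6]
r2 m[φ7→X4] = [4, 3, 6]
r2 m[X11→φ0] = [189, 378, 54]
r2 m[X11→φ3] = [432, 714, 126]
r2 m[X11→φ4] = [1008, 1071, 1134]
r2 m[X11→φ6] = [336, 918, 189]
r2 m[X4→φ2] = [32, 15, 42]
r2 m[X4→φ5] = [68, 51, 138]
r2 m[X4→φ7] = [136, 85, 161]
r2 m[X3→φ0] = [264, 195, 160]
r2 m[X3→φ1] = [506, 270, 260]
r2 m[X3→φ2] = [276, 234, 104]
r2 m[X2→φ1] = [1, 1, 1]
r3 m[φ0→X11] = [3636, 3415, 4611]
r3 m[φ0→X3] = [4077, 3132, 3375]
r3 m[φ1→X3] = [12, 13, 8]
r3 m[φ1→X2] = [2346, 5142, 4174]
r3 m[φ2→X4] = [3706, 3106, 4850]
r3 m[φ2→X3] = [726, 465, 574]
r3 m[φ3→X11] = [7, 9, 9]
r3 m[φ4→X11] = [3, 6, 1]
r3 m[φ5→X4] = [8, 5, 7]
r3 m[φ6→X11] = [9, 7, 6]
r3 m[φ7→X4] = [4, 3, 6]
r3 m[X11→φ0] = [189, 378, 54]
r3 m[X11→φ3] = [432, 714, 126]
r3 m[X11→φ4] = [1008, 1071, 1134]
r3 m[X11→φ6] = [336, 918, 189]
r3 m[X4→φ2] = [32, 15, 42]
r3 m[X4→φ5] = [68, 51, 138]
r3 m[X4→φ7] = [136, 85, 161]
r3 m[X3→φ0] = [264, 195, 160]
r3 m[X3→φ1] = [506, 270, 260]
r3 m[X3→φ2] = [276, 234, 104]
r3 m[X2→φ1] = [1, 1, 1]
r4 m[φ0→X11] = [3636, 3415, 4611]
r4 m[φ0→X3] = [4077, 3132, 3375]
r4 m[φ1→X3] = [12, 13, 8]
r4 m[φ1→X2] = [2346, 5142, 4174]
r4 m[φ2→X4] = [3706, 3106, 4850]
r4 m[φ2→X3] = [726, 465, 574]
r4 m[φ3→X11] = [7, 9, 9]
r4 m[φ4→X11] = [3, 6, 1]
r4 m[φ5→X4] = [8, 5, 7]
r4 m[φ6→X11] = [9, 7, 6]
r4 m[φ7→X4] = [4, 3, 6]
r4 m[X11→φ0] = [189, 378, 54]
r4 m[X11→φ3] = [98172, 143430, 27666]
r4 m[X11→φ4] = [229068, 215145, 248994]
r4 m[X11→φ6] = [76356, 184410, 41499]
r4 m[X4→φ2] = [32, 15, 42]
r4 m[X4→φ5] = [14824, 9318, 29100]
r4 m[X4→φ7] = [29648, 15530, 33950]
r4 m[X3→φ0] = [8712, 6045, 4592]
r4 m[X3→φ1] = [2959902, 1456380, 1937250]
r4 m[X3→φ2] = [48924, 40716, 27000]
r4 m[X2→φ1] = [1, 1, 1]
r5 m[φ0→X11] = [116364, 105929, 146589]
r5 m[φ0→X3] = [4077, 3132, 3375]
r5 m[φ1→X3] = [12, 13, 8]
r5 m[φ1→X2] = [15558912, 30419334, 23971518]
r5 m[φ2→X4] = [697464, 615276, 914328]
r5 m[φ2→X3] = [726, 465, 574]
r5 m[φ3→X11] = [7, 9, 9]
r5 m[φ4→X11] = [3, 6, 1]
r5 m[φ5→X4] = [8, 5, 7]
r5 m[φ6→X11] = [9, 7, 6]
r5 m[φ7→X4] = [4, 3, 6]
r5 m[X11→φ0] = [189, 378, 54]
r5 m[X11→φ3] = [98172, 143430, 27666]
r5 m[X11→φ4] = [229068, 215145, 248994]
r5 m[X11→φ6] = [76356, 184410, 41499]
r5 m[X4→φ2] = [32, 15, 42]
r5 m[X4→φ5] = [14824, 9318, 29100]
r5 m[X4→φ7] = [29648, 15530, 33950]
r5 m[X3→φ0] = [8712, 6045, 4592]
r5 m[X3→φ1] = [2959902, 1456380, 1937250]
r5 m[X3→φ2] = [48924, 40716, 27000]
r5 m[X2→φ1] = [1, 1, 1]
r6 m[φ0→X11] = [116364, 105929, 146589]
r6 m[φ0→X3] = [4077, 3132, 3375]
r6 m[φ1→X3] = [12, 13, 8]
r6 m[φ1→X2] = [15558912, 30419334, 23971518]
r6 m[φ2→X4] = [697464, 615276, 914328]
r6 m[φ2→X3] = [726, 465, 574]
r6 m[φ3→X11] = [7, 9, 9]
r6 m[φ4→X11] = [3, 6, 1]
r6 m[φ5→X4] = [8, 5, 7]
r6 m[φ6→X11] = [9, 7, 6]
r6 m[φ7→X4] = [4, 3, 6]
r6 m[X11→φ0] = [189, 378, 54]
r6 m[X11→φ3] = [3141828, 4449018, 879534]
r6 m[X11→φ4] = [7330932, 6673527, 7915806]
r6 m[X11→φ6] = [2443644, 5720166, 1319301]
r6 m[X4→φ2] = [32, 15, 42]
r6 m[X4→φ5] = [2789856, 1845828, 5485968]
r6 m[X4→φ7] = [5579712, 3076380, 6400296]
r6 m[X3→φ0] = [8712, 6045, 4592]
r6 m[X3→φ1] = [2959902, 1456380, 1937250]
r6 m[X3→φ2] = [48924, 40716, 27000]
r6 m[X2→φ1] = [1, 1, 1]
r7 m[φ0→X11] = [116364, 105929, 146589]
r7 m[φ0→X3] = [4077, 3132, 3375]
r7 m[φ1→X3] = [12, 13, 8]
r7 m[φ1→X2] = [15558912, 30419334, 23971518]
r7 m[φ2→X4] = [697464, 615276, 914328]
r7 m[φ2→X3] = [726, 465, 574]
r7 m[φ3→X11] = [7, 9, 9]
r7 m[φ4→X11] = [3, 6, 1]
r7 m[φ5→X4] = [8, 5, 7]
r7 m[φ6→X11] = [9, 7, 6]
r7 m[φ7→X4] = [4, 3, 6]
r7 m[X11→φ0] = [189, 378, 54]
r7 m[X11→φ3] = [3141828, 4449018, 879534]
r7 m[X11→φ4] = [7330932, 6673527, 7915806]
r7 m[X11→φ6] = [2443644, 5720166, 1319301]
r7 m[X4→φ2] = [32, 15, 42]
r7 m[X4→φ5] = [2789856, 1845828, 5485968]
r7 m[X4→φ7] = [5579712, 3076380, 6400296]
r7 m[X3→φ0] = [8712, 6045, 4592]
r7 m[X3→φ1] = [2959902, 1456380, 1937250]
r7 m[X3→φ2] = [48924, 40716, 27000]
r7 m[X2→φ1] = [1, 1, 1]
fixed point reached at round 7
b[X4] = ⊗ incoming = [22318848, 9229140, 38401776]

b[X4] = [22318848, 9229140, 38401776]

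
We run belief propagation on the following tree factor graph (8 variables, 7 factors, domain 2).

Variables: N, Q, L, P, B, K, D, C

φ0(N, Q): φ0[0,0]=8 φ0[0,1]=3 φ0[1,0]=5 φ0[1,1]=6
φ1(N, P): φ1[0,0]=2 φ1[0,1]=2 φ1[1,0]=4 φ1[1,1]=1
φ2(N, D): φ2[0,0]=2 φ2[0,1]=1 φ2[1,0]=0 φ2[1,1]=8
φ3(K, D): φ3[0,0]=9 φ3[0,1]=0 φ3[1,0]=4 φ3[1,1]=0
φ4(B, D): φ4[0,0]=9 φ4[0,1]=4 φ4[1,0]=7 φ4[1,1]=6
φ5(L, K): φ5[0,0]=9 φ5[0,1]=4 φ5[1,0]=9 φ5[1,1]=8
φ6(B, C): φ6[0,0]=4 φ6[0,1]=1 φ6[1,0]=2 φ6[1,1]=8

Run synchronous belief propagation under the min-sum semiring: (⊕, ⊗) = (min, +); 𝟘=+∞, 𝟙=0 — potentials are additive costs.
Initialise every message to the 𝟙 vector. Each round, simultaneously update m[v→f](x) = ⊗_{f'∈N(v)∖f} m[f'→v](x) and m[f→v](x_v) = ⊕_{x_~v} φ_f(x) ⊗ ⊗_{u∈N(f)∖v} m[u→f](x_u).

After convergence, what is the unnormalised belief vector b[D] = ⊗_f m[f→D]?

init: all messages = 𝟙 over 2 values
r1 m[φ0→N] = [3, 5]
r1 m[φ0→Q] = [5, 3]
r1 m[φ1→N] = [2, 1]
r1 m[φ1→P] = [2, 1]
r1 m[φ2→N] = [1, 0]
r1 m[φ2→D] = [0, 1]
r1 m[φ3→K] = [0, 0]
r1 m[φ3→D] = [4, 0]
r1 m[φ4→B] = [4, 6]
r1 m[φ4→D] = [7, 4]
r1 m[φ5→L] = [4, 8]
r1 m[φ5→K] = [9, 4]
r1 m[φ6→B] = [1, 2]
r1 m[φ6→C] = [2, 1]
r1 m[N→φ0] = [0, 0]
r1 m[N→φ1] = [0, 0]
r1 m[N→φ2] = [0, 0]
r1 m[Q→φ0] = [0, 0]
r1 m[L→φ5] = [0, 0]
r1 m[P→φ1] = [0, 0]
r1 m[B→φ4] = [0, 0]
r1 m[B→φ6] = [0, 0]
r1 m[K→φ3] = [0, 0]
r1 m[K→φ5] = [0, 0]
r1 m[D→φ2] = [0, 0]
r1 m[D→φ3] = [0, 0]
r1 m[D→φ4] = [0, 0]
r1 m[C→φ6] = [0, 0]
r2 m[φ0→N] = [3, 5]
r2 m[φ0→Q] = [5, 3]
r2 m[φ1→N] = [2, 1]
r2 m[φ1→P] = [2, 1]
r2 m[φ2→N] = [1, 0]
r2 m[φ2→D] = [0, 1]
r2 m[φ3→K] = [0, 0]
r2 m[φ3→D] = [4, 0]
r2 m[φ4→B] = [4, 6]
r2 m[φ4→D] = [7, 4]
r2 m[φ5→L] = [4, 8]
r2 m[φ5→K] = [9, 4]
r2 m[φ6→B] = [1, 2]
r2 m[φ6→C] = [2, 1]
r2 m[N→φ0] = [3, 1]
r2 m[N→φ1] = [4, 5]
r2 m[N→φ2] = [5, 6]
r2 m[Q→φ0] = [0, 0]
r2 m[L→φ5] = [0, 0]
r2 m[P→φ1] = [0, 0]
r2 m[B→φ4] = [1, 2]
r2 m[B→φ6] = [4, 6]
r2 m[K→φ3] = [9, 4]
r2 m[K→φ5] = [0, 0]
r2 m[D→φ2] = [11, 4]
r2 m[D→φ3] = [7, 5]
r2 m[D→φ4] = [4, 1]
r2 m[C→φ6] = [0, 0]
r3 m[φ0→N] = [3, 5]
r3 m[φ0→Q] = [6, 6]
r3 m[φ1→N] = [2, 1]
r3 m[φ1→P] = [6, 6]
r3 m[φ2→N] = [5, 11]
r3 m[φ2→D] = [6, 6]
r3 m[φ3→K] = [5, 5]
r3 m[φ3→D] = [8, 4]
r3 m[φ4→B] = [5, 7]
r3 m[φ4→D] = [9, 5]
r3 m[φ5→L] = [4, 8]
r3 m[φ5→K] = [9, 4]
r3 m[φ6→B] = [1, 2]
r3 m[φ6→C] = [8, 5]
r3 m[N→φ0] = [3, 1]
r3 m[N→φ1] = [4, 5]
r3 m[N→φ2] = [5, 6]
r3 m[Q→φ0] = [0, 0]
r3 m[L→φ5] = [0, 0]
r3 m[P→φ1] = [0, 0]
r3 m[B→φ4] = [1, 2]
r3 m[B→φ6] = [4, 6]
r3 m[K→φ3] = [9, 4]
r3 m[K→φ5] = [0, 0]
r3 m[D→φ2] = [11, 4]
r3 m[D→φ3] = [7, 5]
r3 m[D→φ4] = [4, 1]
r3 m[C→φ6] = [0, 0]
r4 m[φ0→N] = [3, 5]
r4 m[φ0→Q] = [6, 6]
r4 m[φ1→N] = [2, 1]
r4 m[φ1→P] = [6, 6]
r4 m[φ2→N] = [5, 11]
r4 m[φ2→D] = [6, 6]
r4 m[φ3→K] = [5, 5]
r4 m[φ3→D] = [8, 4]
r4 m[φ4→B] = [5, 7]
r4 m[φ4→D] = [9, 5]
r4 m[φ5→L] = [4, 8]
r4 m[φ5→K] = [9, 4]
r4 m[φ6→B] = [1, 2]
r4 m[φ6→C] = [8, 5]
r4 m[N→φ0] = [7, 12]
r4 m[N→φ1] = [8, 16]
r4 m[N→φ2] = [5, 6]
r4 m[Q→φ0] = [0, 0]
r4 m[L→φ5] = [0, 0]
r4 m[P→φ1] = [0, 0]
r4 m[B→φ4] = [1, 2]
r4 m[B→φ6] = [5, 7]
r4 m[K→φ3] = [9, 4]
r4 m[K→φ5] = [5, 5]
r4 m[D→φ2] = [17, 9]
r4 m[D→φ3] = [15, 11]
r4 m[D→φ4] = [14, 10]
r4 m[C→φ6] = [0, 0]
r5 m[φ0→N] = [3, 5]
r5 m[φ0→Q] = [15, 10]
r5 m[φ1→N] = [2, 1]
r5 m[φ1→P] = [10, 10]
r5 m[φ2→N] = [10, 17]
r5 m[φ2→D] = [6, 6]
r5 m[φ3→K] = [11, 11]
r5 m[φ3→D] = [8, 4]
r5 m[φ4→B] = [14, 16]
r5 m[φ4→D] = [9, 5]
r5 m[φ5→L] = [9, 13]
r5 m[φ5→K] = [9, 4]
r5 m[φ6→B] = [1, 2]
r5 m[φ6→C] = [9, 6]
r5 m[N→φ0] = [7, 12]
r5 m[N→φ1] = [8, 16]
r5 m[N→φ2] = [5, 6]
r5 m[Q→φ0] = [0, 0]
r5 m[L→φ5] = [0, 0]
r5 m[P→φ1] = [0, 0]
r5 m[B→φ4] = [1, 2]
r5 m[B→φ6] = [5, 7]
r5 m[K→φ3] = [9, 4]
r5 m[K→φ5] = [5, 5]
r5 m[D→φ2] = [17, 9]
r5 m[D→φ3] = [15, 11]
r5 m[D→φ4] = [14, 10]
r5 m[C→φ6] = [0, 0]
r6 m[φ0→N] = [3, 5]
r6 m[φ0→Q] = [15, 10]
r6 m[φ1→N] = [2, 1]
r6 m[φ1→P] = [10, 10]
r6 m[φ2→N] = [10, 17]
r6 m[φ2→D] = [6, 6]
r6 m[φ3→K] = [11, 11]
r6 m[φ3→D] = [8, 4]
r6 m[φ4→B] = [14, 16]
r6 m[φ4→D] = [9, 5]
r6 m[φ5→L] = [9, 13]
r6 m[φ5→K] = [9, 4]
r6 m[φ6→B] = [1, 2]
r6 m[φ6→C] = [9, 6]
r6 m[N→φ0] = [12, 18]
r6 m[N→φ1] = [13, 22]
r6 m[N→φ2] = [5, 6]
r6 m[Q→φ0] = [0, 0]
r6 m[L→φ5] = [0, 0]
r6 m[P→φ1] = [0, 0]
r6 m[B→φ4] = [1, 2]
r6 m[B→φ6] = [14, 16]
r6 m[K→φ3] = [9, 4]
r6 m[K→φ5] = [11, 11]
r6 m[D→φ2] = [17, 9]
r6 m[D→φ3] = [15, 11]
r6 m[D→φ4] = [14, 10]
r6 m[C→φ6] = [0, 0]
r7 m[φ0→N] = [3, 5]
r7 m[φ0→Q] = [20, 15]
r7 m[φ1→N] = [2, 1]
r7 m[φ1→P] = [15, 15]
r7 m[φ2→N] = [10, 17]
r7 m[φ2→D] = [6, 6]
r7 m[φ3→K] = [11, 11]
r7 m[φ3→D] = [8, 4]
r7 m[φ4→B] = [14, 16]
r7 m[φ4→D] = [9, 5]
r7 m[φ5→L] = [15, 19]
r7 m[φ5→K] = [9, 4]
r7 m[φ6→B] = [1, 2]
r7 m[φ6→C] = [18, 15]
r7 m[N→φ0] = [12, 18]
r7 m[N→φ1] = [13, 22]
r7 m[N→φ2] = [5, 6]
r7 m[Q→φ0] = [0, 0]
r7 m[L→φ5] = [0, 0]
r7 m[P→φ1] = [0, 0]
r7 m[B→φ4] = [1, 2]
r7 m[B→φ6] = [14, 16]
r7 m[K→φ3] = [9, 4]
r7 m[K→φ5] = [11, 11]
r7 m[D→φ2] = [17, 9]
r7 m[D→φ3] = [15, 11]
r7 m[D→φ4] = [14, 10]
r7 m[C→φ6] = [0, 0]
r8 m[φ0→N] = [3, 5]
r8 m[φ0→Q] = [20, 15]
r8 m[φ1→N] = [2, 1]
r8 m[φ1→P] = [15, 15]
r8 m[φ2→N] = [10, 17]
r8 m[φ2→D] = [6, 6]
r8 m[φ3→K] = [11, 11]
r8 m[φ3→D] = [8, 4]
r8 m[φ4→B] = [14, 16]
r8 m[φ4→D] = [9, 5]
r8 m[φ5→L] = [15, 19]
r8 m[φ5→K] = [9, 4]
r8 m[φ6→B] = [1, 2]
r8 m[φ6→C] = [18, 15]
r8 m[N→φ0] = [12, 18]
r8 m[N→φ1] = [13, 22]
r8 m[N→φ2] = [5, 6]
r8 m[Q→φ0] = [0, 0]
r8 m[L→φ5] = [0, 0]
r8 m[P→φ1] = [0, 0]
r8 m[B→φ4] = [1, 2]
r8 m[B→φ6] = [14, 16]
r8 m[K→φ3] = [9, 4]
r8 m[K→φ5] = [11, 11]
r8 m[D→φ2] = [17, 9]
r8 m[D→φ3] = [15, 11]
r8 m[D→φ4] = [14, 10]
r8 m[C→φ6] = [0, 0]
fixed point reached at round 8
b[D] = ⊗ incoming = [23, 15]

b[D] = [23, 15]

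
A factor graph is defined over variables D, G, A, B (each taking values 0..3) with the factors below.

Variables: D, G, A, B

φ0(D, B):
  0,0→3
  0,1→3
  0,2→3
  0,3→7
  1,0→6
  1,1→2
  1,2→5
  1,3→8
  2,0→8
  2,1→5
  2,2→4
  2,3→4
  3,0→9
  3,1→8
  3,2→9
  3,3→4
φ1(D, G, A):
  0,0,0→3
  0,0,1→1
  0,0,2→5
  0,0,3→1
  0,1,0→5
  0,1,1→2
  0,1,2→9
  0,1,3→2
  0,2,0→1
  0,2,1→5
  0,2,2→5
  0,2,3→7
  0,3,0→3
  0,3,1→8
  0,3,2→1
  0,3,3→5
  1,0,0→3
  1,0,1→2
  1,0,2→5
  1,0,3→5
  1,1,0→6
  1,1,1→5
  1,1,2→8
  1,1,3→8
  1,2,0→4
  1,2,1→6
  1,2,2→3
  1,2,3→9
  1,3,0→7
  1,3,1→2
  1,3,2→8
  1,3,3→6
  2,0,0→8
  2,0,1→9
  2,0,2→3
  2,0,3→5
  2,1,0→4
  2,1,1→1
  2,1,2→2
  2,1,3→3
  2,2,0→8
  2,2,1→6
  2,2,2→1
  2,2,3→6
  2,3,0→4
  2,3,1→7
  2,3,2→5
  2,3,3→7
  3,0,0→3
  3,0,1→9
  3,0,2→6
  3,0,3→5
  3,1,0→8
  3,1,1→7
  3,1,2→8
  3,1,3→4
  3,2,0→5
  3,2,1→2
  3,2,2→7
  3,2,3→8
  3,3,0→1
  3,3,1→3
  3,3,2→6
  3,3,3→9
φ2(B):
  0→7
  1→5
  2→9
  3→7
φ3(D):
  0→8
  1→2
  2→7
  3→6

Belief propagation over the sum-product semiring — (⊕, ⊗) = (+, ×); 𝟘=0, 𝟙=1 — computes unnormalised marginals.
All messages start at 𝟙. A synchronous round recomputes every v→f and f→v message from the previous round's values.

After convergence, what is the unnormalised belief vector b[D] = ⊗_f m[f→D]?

b[D] = [56448, 26622, 80185, 115752]

init: all messages = 𝟙 over 4 values
r1 m[φ0→D] = [16, 21, 21, 30]
r1 m[φ0→B] = [26, 18, 21, 23]
r1 m[φ1→D] = [63, 87, 79, 91]
r1 m[φ1→G] = [73, 82, 83, 82]
r1 m[φ1→A] = [73, 75, 82, 90]
r1 m[φ2→B] = [7, 5, 9, 7]
r1 m[φ3→D] = [8, 2, 7, 6]
r1 m[D→φ0] = [1, 1, 1, 1]
r1 m[D→φ1] = [1, 1, 1, 1]
r1 m[D→φ3] = [1, 1, 1, 1]
r1 m[G→φ1] = [1, 1, 1, 1]
r1 m[A→φ1] = [1, 1, 1, 1]
r1 m[B→φ0] = [1, 1, 1, 1]
r1 m[B→φ2] = [1, 1, 1, 1]
r2 m[φ0→D] = [16, 21, 21, 30]
r2 m[φ0→B] = [26, 18, 21, 23]
r2 m[φ1→D] = [63, 87, 79, 91]
r2 m[φ1→G] = [73, 82, 83, 82]
r2 m[φ1→A] = [73, 75, 82, 90]
r2 m[φ2→B] = [7, 5, 9, 7]
r2 m[φ3→D] = [8, 2, 7, 6]
r2 m[D→φ0] = [504, 174, 553, 546]
r2 m[D→φ1] = [128, 42, 147, 180]
r2 m[D→φ3] = [1008, 1827, 1659, 2730]
r2 m[G→φ1] = [1, 1, 1, 1]
r2 m[A→φ1] = [1, 1, 1, 1]
r2 m[B→φ0] = [7, 5, 9, 7]
r2 m[B→φ2] = [26, 18, 21, 23]
r3 m[φ0→D] = [112, 153, 145, 212]
r3 m[φ0→B] = [11894, 8993, 9508, 9316]
r3 m[φ1→D] = [63, 87, 79, 91]
r3 m[φ1→G] = [9725, 9768, 10275, 9943]
r3 m[φ1→A] = [8964, 9839, 10045, 10863]
r3 m[φ2→B] = [7, 5, 9, 7]
r3 m[φ3→D] = [8, 2, 7, 6]
r3 m[D→φ0] = [504, 174, 553, 546]
r3 m[D→φ1] = [128, 42, 147, 180]
r3 m[D→φ3] = [1008, 1827, 1659, 2730]
r3 m[G→φ1] = [1, 1, 1, 1]
r3 m[A→φ1] = [1, 1, 1, 1]
r3 m[B→φ0] = [7, 5, 9, 7]
r3 m[B→φ2] = [26, 18, 21, 23]
r4 m[φ0→D] = [112, 153, 145, 212]
r4 m[φ0→B] = [11894, 8993, 9508, 9316]
r4 m[φ1→D] = [63, 87, 79, 91]
r4 m[φ1→G] = [9725, 9768, 10275, 9943]
r4 m[φ1→A] = [8964, 9839, 10045, 10863]
r4 m[φ2→B] = [7, 5, 9, 7]
r4 m[φ3→D] = [8, 2, 7, 6]
r4 m[D→φ0] = [504, 174, 553, 546]
r4 m[D→φ1] = [896, 306, 1015, 1272]
r4 m[D→φ3] = [7056, 13311, 11455, 19292]
r4 m[G→φ1] = [1, 1, 1, 1]
r4 m[A→φ1] = [1, 1, 1, 1]
r4 m[B→φ0] = [7, 5, 9, 7]
r4 m[B→φ2] = [11894, 8993, 9508, 9316]
r5 m[φ0→D] = [112, 153, 145, 212]
r5 m[φ0→B] = [11894, 8993, 9508, 9316]
r5 m[φ1→D] = [63, 87, 79, 91]
r5 m[φ1→G] = [68181, 68884, 72159, 69783]
r5 m[φ1→A] = [62856, 68983, 70773, 76395]
r5 m[φ2→B] = [7, 5, 9, 7]
r5 m[φ3→D] = [8, 2, 7, 6]
r5 m[D→φ0] = [504, 174, 553, 546]
r5 m[D→φ1] = [896, 306, 1015, 1272]
r5 m[D→φ3] = [7056, 13311, 11455, 19292]
r5 m[G→φ1] = [1, 1, 1, 1]
r5 m[A→φ1] = [1, 1, 1, 1]
r5 m[B→φ0] = [7, 5, 9, 7]
r5 m[B→φ2] = [11894, 8993, 9508, 9316]
r6 m[φ0→D] = [112, 153, 145, 212]
r6 m[φ0→B] = [11894, 8993, 9508, 9316]
r6 m[φ1→D] = [63, 87, 79, 91]
r6 m[φ1→G] = [68181, 68884, 72159, 69783]
r6 m[φ1→A] = [62856, 68983, 70773, 76395]
r6 m[φ2→B] = [7, 5, 9, 7]
r6 m[φ3→D] = [8, 2, 7, 6]
r6 m[D→φ0] = [504, 174, 553, 546]
r6 m[D→φ1] = [896, 306, 1015, 1272]
r6 m[D→φ3] = [7056, 13311, 11455, 19292]
r6 m[G→φ1] = [1, 1, 1, 1]
r6 m[A→φ1] = [1, 1, 1, 1]
r6 m[B→φ0] = [7, 5, 9, 7]
r6 m[B→φ2] = [11894, 8993, 9508, 9316]
fixed point reached at round 6
b[D] = ⊗ incoming = [56448, 26622, 80185, 115752]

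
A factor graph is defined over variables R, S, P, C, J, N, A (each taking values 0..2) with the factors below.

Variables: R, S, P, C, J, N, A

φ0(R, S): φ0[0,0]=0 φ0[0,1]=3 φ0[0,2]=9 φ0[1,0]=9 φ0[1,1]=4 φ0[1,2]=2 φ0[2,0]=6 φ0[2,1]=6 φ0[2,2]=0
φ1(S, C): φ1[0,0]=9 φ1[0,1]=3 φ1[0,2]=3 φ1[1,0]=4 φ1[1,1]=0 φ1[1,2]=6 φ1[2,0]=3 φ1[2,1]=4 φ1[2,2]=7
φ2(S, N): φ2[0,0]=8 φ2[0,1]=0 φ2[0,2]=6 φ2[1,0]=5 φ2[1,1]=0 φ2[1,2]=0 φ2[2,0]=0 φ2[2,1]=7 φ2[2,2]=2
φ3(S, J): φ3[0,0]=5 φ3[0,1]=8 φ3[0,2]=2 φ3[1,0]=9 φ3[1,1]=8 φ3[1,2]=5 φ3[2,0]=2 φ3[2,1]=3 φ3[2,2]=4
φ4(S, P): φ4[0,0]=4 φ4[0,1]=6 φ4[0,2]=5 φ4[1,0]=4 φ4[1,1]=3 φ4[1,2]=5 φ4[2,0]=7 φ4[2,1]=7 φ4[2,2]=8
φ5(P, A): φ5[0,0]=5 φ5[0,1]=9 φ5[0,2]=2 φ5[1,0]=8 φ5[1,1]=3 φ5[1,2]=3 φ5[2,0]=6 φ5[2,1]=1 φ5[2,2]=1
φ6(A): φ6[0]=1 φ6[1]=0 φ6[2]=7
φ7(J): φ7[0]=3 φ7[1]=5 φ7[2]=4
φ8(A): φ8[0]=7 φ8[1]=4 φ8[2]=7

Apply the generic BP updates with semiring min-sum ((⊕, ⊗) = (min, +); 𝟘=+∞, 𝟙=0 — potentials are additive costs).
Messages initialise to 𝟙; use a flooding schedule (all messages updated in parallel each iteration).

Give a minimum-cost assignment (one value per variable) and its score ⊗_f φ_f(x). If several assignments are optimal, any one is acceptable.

assignment: (R=0, S=0, P=2, C=1, J=2, N=1, A=1); score = 19

init: all messages = 𝟙 over 3 values
r1 m[φ0→R] = [0, 2, 0]
r1 m[φ0→S] = [0, 3, 0]
r1 m[φ1→S] = [3, 0, 3]
r1 m[φ1→C] = [3, 0, 3]
r1 m[φ2→S] = [0, 0, 0]
r1 m[φ2→N] = [0, 0, 0]
r1 m[φ3→S] = [2, 5, 2]
r1 m[φ3→J] = [2, 3, 2]
r1 m[φ4→S] = [4, 3, 7]
r1 m[φ4→P] = [4, 3, 5]
r1 m[φ5→P] = [2, 3, 1]
r1 m[φ5→A] = [5, 1, 1]
r1 m[φ6→A] = [1, 0, 7]
r1 m[φ7→J] = [3, 5, 4]
r1 m[φ8→A] = [7, 4, 7]
r1 m[R→φ0] = [0, 0, 0]
r1 m[S→φ0] = [0, 0, 0]
r1 m[S→φ1] = [0, 0, 0]
r1 m[S→φ2] = [0, 0, 0]
r1 m[S→φ3] = [0, 0, 0]
r1 m[S→φ4] = [0, 0, 0]
r1 m[P→φ4] = [0, 0, 0]
r1 m[P→φ5] = [0, 0, 0]
r1 m[C→φ1] = [0, 0, 0]
r1 m[J→φ3] = [0, 0, 0]
r1 m[J→φ7] = [0, 0, 0]
r1 m[N→φ2] = [0, 0, 0]
r1 m[A→φ5] = [0, 0, 0]
r1 m[A→φ6] = [0, 0, 0]
r1 m[A→φ8] = [0, 0, 0]
r2 m[φ0→R] = [0, 2, 0]
r2 m[φ0→S] = [0, 3, 0]
r2 m[φ1→S] = [3, 0, 3]
r2 m[φ1→C] = [3, 0, 3]
r2 m[φ2→S] = [0, 0, 0]
r2 m[φ2→N] = [0, 0, 0]
r2 m[φ3→S] = [2, 5, 2]
r2 m[φ3→J] = [2, 3, 2]
r2 m[φ4→S] = [4, 3, 7]
r2 m[φ4→P] = [4, 3, 5]
r2 m[φ5→P] = [2, 3, 1]
r2 m[φ5→A] = [5, 1, 1]
r2 m[φ6→A] = [1, 0, 7]
r2 m[φ7→J] = [3, 5, 4]
r2 m[φ8→A] = [7, 4, 7]
r2 m[R→φ0] = [0, 0, 0]
r2 m[S→φ0] = [9, 8, 12]
r2 m[S→φ1] = [6, 11, 9]
r2 m[S→φ2] = [9, 11, 12]
r2 m[S→φ3] = [7, 6, 10]
r2 m[S→φ4] = [5, 8, 5]
r2 m[P→φ4] = [2, 3, 1]
r2 m[P→φ5] = [4, 3, 5]
r2 m[C→φ1] = [0, 0, 0]
r2 m[J→φ3] = [3, 5, 4]
r2 m[J→φ7] = [2, 3, 2]
r2 m[N→φ2] = [0, 0, 0]
r2 m[A→φ5] = [8, 4, 14]
r2 m[A→φ6] = [12, 5, 8]
r2 m[A→φ8] = [6, 1, 8]
r3 m[φ0→R] = [9, 12, 12]
r3 m[φ0→S] = [0, 3, 0]
r3 m[φ1→S] = [3, 0, 3]
r3 m[φ1→C] = [12, 9, 9]
r3 m[φ2→S] = [0, 0, 0]
r3 m[φ2→N] = [12, 9, 11]
r3 m[φ3→S] = [6, 9, 5]
r3 m[φ3→J] = [12, 13, 9]
r3 m[φ4→S] = [6, 6, 9]
r3 m[φ4→P] = [9, 11, 10]
r3 m[φ5→P] = [13, 7, 5]
r3 m[φ5→A] = [9, 6, 6]
r3 m[φ6→A] = [1, 0, 7]
r3 m[φ7→J] = [3, 5, 4]
r3 m[φ8→A] = [7, 4, 7]
r3 m[R→φ0] = [0, 0, 0]
r3 m[S→φ0] = [9, 8, 12]
r3 m[S→φ1] = [6, 11, 9]
r3 m[S→φ2] = [9, 11, 12]
r3 m[S→φ3] = [7, 6, 10]
r3 m[S→φ4] = [5, 8, 5]
r3 m[P→φ4] = [2, 3, 1]
r3 m[P→φ5] = [4, 3, 5]
r3 m[C→φ1] = [0, 0, 0]
r3 m[J→φ3] = [3, 5, 4]
r3 m[J→φ7] = [2, 3, 2]
r3 m[N→φ2] = [0, 0, 0]
r3 m[A→φ5] = [8, 4, 14]
r3 m[A→φ6] = [12, 5, 8]
r3 m[A→φ8] = [6, 1, 8]
r4 m[φ0→R] = [9, 12, 12]
r4 m[φ0→S] = [0, 3, 0]
r4 m[φ1→S] = [3, 0, 3]
r4 m[φ1→C] = [12, 9, 9]
r4 m[φ2→S] = [0, 0, 0]
r4 m[φ2→N] = [12, 9, 11]
r4 m[φ3→S] = [6, 9, 5]
r4 m[φ3→J] = [12, 13, 9]
r4 m[φ4→S] = [6, 6, 9]
r4 m[φ4→P] = [9, 11, 10]
r4 m[φ5→P] = [13, 7, 5]
r4 m[φ5→A] = [9, 6, 6]
r4 m[φ6→A] = [1, 0, 7]
r4 m[φ7→J] = [3, 5, 4]
r4 m[φ8→A] = [7, 4, 7]
r4 m[R→φ0] = [0, 0, 0]
r4 m[S→φ0] = [15, 15, 17]
r4 m[S→φ1] = [12, 18, 14]
r4 m[S→φ2] = [15, 18, 17]
r4 m[S→φ3] = [9, 9, 12]
r4 m[S→φ4] = [9, 12, 8]
r4 m[P→φ4] = [13, 7, 5]
r4 m[P→φ5] = [9, 11, 10]
r4 m[C→φ1] = [0, 0, 0]
r4 m[J→φ3] = [3, 5, 4]
r4 m[J→φ7] = [12, 13, 9]
r4 m[N→φ2] = [0, 0, 0]
r4 m[A→φ5] = [8, 4, 14]
r4 m[A→φ6] = [16, 10, 13]
r4 m[A→φ8] = [10, 6, 13]
r5 m[φ0→R] = [15, 19, 17]
r5 m[φ0→S] = [0, 3, 0]
r5 m[φ1→S] = [3, 0, 3]
r5 m[φ1→C] = [17, 15, 15]
r5 m[φ2→S] = [0, 0, 0]
r5 m[φ2→N] = [17, 15, 18]
r5 m[φ3→S] = [6, 9, 5]
r5 m[φ3→J] = [14, 15, 11]
r5 m[φ4→S] = [10, 10, 13]
r5 m[φ4→P] = [13, 15, 14]
r5 m[φ5→P] = [13, 7, 5]
r5 m[φ5→A] = [14, 11, 11]
r5 m[φ6→A] = [1, 0, 7]
r5 m[φ7→J] = [3, 5, 4]
r5 m[φ8→A] = [7, 4, 7]
r5 m[R→φ0] = [0, 0, 0]
r5 m[S→φ0] = [15, 15, 17]
r5 m[S→φ1] = [12, 18, 14]
r5 m[S→φ2] = [15, 18, 17]
r5 m[S→φ3] = [9, 9, 12]
r5 m[S→φ4] = [9, 12, 8]
r5 m[P→φ4] = [13, 7, 5]
r5 m[P→φ5] = [9, 11, 10]
r5 m[C→φ1] = [0, 0, 0]
r5 m[J→φ3] = [3, 5, 4]
r5 m[J→φ7] = [12, 13, 9]
r5 m[N→φ2] = [0, 0, 0]
r5 m[A→φ5] = [8, 4, 14]
r5 m[A→φ6] = [16, 10, 13]
r5 m[A→φ8] = [10, 6, 13]
r6 m[φ0→R] = [15, 19, 17]
r6 m[φ0→S] = [0, 3, 0]
r6 m[φ1→S] = [3, 0, 3]
r6 m[φ1→C] = [17, 15, 15]
r6 m[φ2→S] = [0, 0, 0]
r6 m[φ2→N] = [17, 15, 18]
r6 m[φ3→S] = [6, 9, 5]
r6 m[φ3→J] = [14, 15, 11]
r6 m[φ4→S] = [10, 10, 13]
r6 m[φ4→P] = [13, 15, 14]
r6 m[φ5→P] = [13, 7, 5]
r6 m[φ5→A] = [14, 11, 11]
r6 m[φ6→A] = [1, 0, 7]
r6 m[φ7→J] = [3, 5, 4]
r6 m[φ8→A] = [7, 4, 7]
r6 m[R→φ0] = [0, 0, 0]
r6 m[S→φ0] = [19, 19, 21]
r6 m[S→φ1] = [16, 22, 18]
r6 m[S→φ2] = [19, 22, 21]
r6 m[S→φ3] = [13, 13, 16]
r6 m[S→φ4] = [9, 12, 8]
r6 m[P→φ4] = [13, 7, 5]
r6 m[P→φ5] = [13, 15, 14]
r6 m[C→φ1] = [0, 0, 0]
r6 m[J→φ3] = [3, 5, 4]
r6 m[J→φ7] = [14, 15, 11]
r6 m[N→φ2] = [0, 0, 0]
r6 m[A→φ5] = [8, 4, 14]
r6 m[A→φ6] = [21, 15, 18]
r6 m[A→φ8] = [15, 11, 18]
r7 m[φ0→R] = [19, 23, 21]
r7 m[φ0→S] = [0, 3, 0]
r7 m[φ1→S] = [3, 0, 3]
r7 m[φ1→C] = [21, 19, 19]
r7 m[φ2→S] = [0, 0, 0]
r7 m[φ2→N] = [21, 19, 22]
r7 m[φ3→S] = [6, 9, 5]
r7 m[φ3→J] = [18, 19, 15]
r7 m[φ4→S] = [10, 10, 13]
r7 m[φ4→P] = [13, 15, 14]
r7 m[φ5→P] = [13, 7, 5]
r7 m[φ5→A] = [18, 15, 15]
r7 m[φ6→A] = [1, 0, 7]
r7 m[φ7→J] = [3, 5, 4]
r7 m[φ8→A] = [7, 4, 7]
r7 m[R→φ0] = [0, 0, 0]
r7 m[S→φ0] = [19, 19, 21]
r7 m[S→φ1] = [16, 22, 18]
r7 m[S→φ2] = [19, 22, 21]
r7 m[S→φ3] = [13, 13, 16]
r7 m[S→φ4] = [9, 12, 8]
r7 m[P→φ4] = [13, 7, 5]
r7 m[P→φ5] = [13, 15, 14]
r7 m[C→φ1] = [0, 0, 0]
r7 m[J→φ3] = [3, 5, 4]
r7 m[J→φ7] = [14, 15, 11]
r7 m[N→φ2] = [0, 0, 0]
r7 m[A→φ5] = [8, 4, 14]
r7 m[A→φ6] = [21, 15, 18]
r7 m[A→φ8] = [15, 11, 18]
r8 m[φ0→R] = [19, 23, 21]
r8 m[φ0→S] = [0, 3, 0]
r8 m[φ1→S] = [3, 0, 3]
r8 m[φ1→C] = [21, 19, 19]
r8 m[φ2→S] = [0, 0, 0]
r8 m[φ2→N] = [21, 19, 22]
r8 m[φ3→S] = [6, 9, 5]
r8 m[φ3→J] = [18, 19, 15]
r8 m[φ4→S] = [10, 10, 13]
r8 m[φ4→P] = [13, 15, 14]
r8 m[φ5→P] = [13, 7, 5]
r8 m[φ5→A] = [18, 15, 15]
r8 m[φ6→A] = [1, 0, 7]
r8 m[φ7→J] = [3, 5, 4]
r8 m[φ8→A] = [7, 4, 7]
r8 m[R→φ0] = [0, 0, 0]
r8 m[S→φ0] = [19, 19, 21]
r8 m[S→φ1] = [16, 22, 18]
r8 m[S→φ2] = [19, 22, 21]
r8 m[S→φ3] = [13, 13, 16]
r8 m[S→φ4] = [9, 12, 8]
r8 m[P→φ4] = [13, 7, 5]
r8 m[P→φ5] = [13, 15, 14]
r8 m[C→φ1] = [0, 0, 0]
r8 m[J→φ3] = [3, 5, 4]
r8 m[J→φ7] = [18, 19, 15]
r8 m[N→φ2] = [0, 0, 0]
r8 m[A→φ5] = [8, 4, 14]
r8 m[A→φ6] = [25, 19, 22]
r8 m[A→φ8] = [19, 15, 22]
r9 m[φ0→R] = [19, 23, 21]
r9 m[φ0→S] = [0, 3, 0]
r9 m[φ1→S] = [3, 0, 3]
r9 m[φ1→C] = [21, 19, 19]
r9 m[φ2→S] = [0, 0, 0]
r9 m[φ2→N] = [21, 19, 22]
r9 m[φ3→S] = [6, 9, 5]
r9 m[φ3→J] = [18, 19, 15]
r9 m[φ4→S] = [10, 10, 13]
r9 m[φ4→P] = [13, 15, 14]
r9 m[φ5→P] = [13, 7, 5]
r9 m[φ5→A] = [18, 15, 15]
r9 m[φ6→A] = [1, 0, 7]
r9 m[φ7→J] = [3, 5, 4]
r9 m[φ8→A] = [7, 4, 7]
r9 m[R→φ0] = [0, 0, 0]
r9 m[S→φ0] = [19, 19, 21]
r9 m[S→φ1] = [16, 22, 18]
r9 m[S→φ2] = [19, 22, 21]
r9 m[S→φ3] = [13, 13, 16]
r9 m[S→φ4] = [9, 12, 8]
r9 m[P→φ4] = [13, 7, 5]
r9 m[P→φ5] = [13, 15, 14]
r9 m[C→φ1] = [0, 0, 0]
r9 m[J→φ3] = [3, 5, 4]
r9 m[J→φ7] = [18, 19, 15]
r9 m[N→φ2] = [0, 0, 0]
r9 m[A→φ5] = [8, 4, 14]
r9 m[A→φ6] = [25, 19, 22]
r9 m[A→φ8] = [19, 15, 22]
fixed point reached at round 9
traceback from R: (R=0, S=0, P=2, C=1, J=2, N=1, A=1), score=19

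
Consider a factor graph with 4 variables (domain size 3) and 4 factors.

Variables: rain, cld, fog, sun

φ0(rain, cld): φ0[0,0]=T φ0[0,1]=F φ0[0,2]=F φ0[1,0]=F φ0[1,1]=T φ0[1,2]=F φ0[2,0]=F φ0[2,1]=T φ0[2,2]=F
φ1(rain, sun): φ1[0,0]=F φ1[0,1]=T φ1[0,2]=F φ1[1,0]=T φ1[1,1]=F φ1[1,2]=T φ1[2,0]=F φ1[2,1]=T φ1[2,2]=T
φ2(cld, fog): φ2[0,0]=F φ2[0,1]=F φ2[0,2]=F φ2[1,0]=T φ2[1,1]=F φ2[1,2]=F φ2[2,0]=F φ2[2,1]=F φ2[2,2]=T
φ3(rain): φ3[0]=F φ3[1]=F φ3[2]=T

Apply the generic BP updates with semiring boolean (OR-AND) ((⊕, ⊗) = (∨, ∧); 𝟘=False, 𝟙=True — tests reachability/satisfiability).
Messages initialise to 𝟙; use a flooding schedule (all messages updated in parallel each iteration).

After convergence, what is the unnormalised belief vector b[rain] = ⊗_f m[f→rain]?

init: all messages = 𝟙 over 3 values
r1 m[φ0→rain] = [T, T, T]
r1 m[φ0→cld] = [T, T, F]
r1 m[φ1→rain] = [T, T, T]
r1 m[φ1→sun] = [T, T, T]
r1 m[φ2→cld] = [F, T, T]
r1 m[φ2→fog] = [T, F, T]
r1 m[φ3→rain] = [F, F, T]
r1 m[rain→φ0] = [T, T, T]
r1 m[rain→φ1] = [T, T, T]
r1 m[rain→φ3] = [T, T, T]
r1 m[cld→φ0] = [T, T, T]
r1 m[cld→φ2] = [T, T, T]
r1 m[fog→φ2] = [T, T, T]
r1 m[sun→φ1] = [T, T, T]
r2 m[φ0→rain] = [T, T, T]
r2 m[φ0→cld] = [T, T, F]
r2 m[φ1→rain] = [T, T, T]
r2 m[φ1→sun] = [T, T, T]
r2 m[φ2→cld] = [F, T, T]
r2 m[φ2→fog] = [T, F, T]
r2 m[φ3→rain] = [F, F, T]
r2 m[rain→φ0] = [F, F, T]
r2 m[rain→φ1] = [F, F, T]
r2 m[rain→φ3] = [T, T, T]
r2 m[cld→φ0] = [F, T, T]
r2 m[cld→φ2] = [T, T, F]
r2 m[fog→φ2] = [T, T, T]
r2 m[sun→φ1] = [T, T, T]
r3 m[φ0→rain] = [F, T, T]
r3 m[φ0→cld] = [F, T, F]
r3 m[φ1→rain] = [T, T, T]
r3 m[φ1→sun] = [F, T, T]
r3 m[φ2→cld] = [F, T, T]
r3 m[φ2→fog] = [T, F, F]
r3 m[φ3→rain] = [F, F, T]
r3 m[rain→φ0] = [F, F, T]
r3 m[rain→φ1] = [F, F, T]
r3 m[rain→φ3] = [T, T, T]
r3 m[cld→φ0] = [F, T, T]
r3 m[cld→φ2] = [T, T, F]
r3 m[fog→φ2] = [T, T, T]
r3 m[sun→φ1] = [T, T, T]
r4 m[φ0→rain] = [F, T, T]
r4 m[φ0→cld] = [F, T, F]
r4 m[φ1→rain] = [T, T, T]
r4 m[φ1→sun] = [F, T, T]
r4 m[φ2→cld] = [F, T, T]
r4 m[φ2→fog] = [T, F, F]
r4 m[φ3→rain] = [F, F, T]
r4 m[rain→φ0] = [F, F, T]
r4 m[rain→φ1] = [F, F, T]
r4 m[rain→φ3] = [F, T, T]
r4 m[cld→φ0] = [F, T, T]
r4 m[cld→φ2] = [F, T, F]
r4 m[fog→φ2] = [T, T, T]
r4 m[sun→φ1] = [T, T, T]
r5 m[φ0→rain] = [F, T, T]
r5 m[φ0→cld] = [F, T, F]
r5 m[φ1→rain] = [T, T, T]
r5 m[φ1→sun] = [F, T, T]
r5 m[φ2→cld] = [F, T, T]
r5 m[φ2→fog] = [T, F, F]
r5 m[φ3→rain] = [F, F, T]
r5 m[rain→φ0] = [F, F, T]
r5 m[rain→φ1] = [F, F, T]
r5 m[rain→φ3] = [F, T, T]
r5 m[cld→φ0] = [F, T, T]
r5 m[cld→φ2] = [F, T, F]
r5 m[fog→φ2] = [T, T, T]
r5 m[sun→φ1] = [T, T, T]
fixed point reached at round 5
b[rain] = ⊗ incoming = [F, F, T]

b[rain] = [F, F, T]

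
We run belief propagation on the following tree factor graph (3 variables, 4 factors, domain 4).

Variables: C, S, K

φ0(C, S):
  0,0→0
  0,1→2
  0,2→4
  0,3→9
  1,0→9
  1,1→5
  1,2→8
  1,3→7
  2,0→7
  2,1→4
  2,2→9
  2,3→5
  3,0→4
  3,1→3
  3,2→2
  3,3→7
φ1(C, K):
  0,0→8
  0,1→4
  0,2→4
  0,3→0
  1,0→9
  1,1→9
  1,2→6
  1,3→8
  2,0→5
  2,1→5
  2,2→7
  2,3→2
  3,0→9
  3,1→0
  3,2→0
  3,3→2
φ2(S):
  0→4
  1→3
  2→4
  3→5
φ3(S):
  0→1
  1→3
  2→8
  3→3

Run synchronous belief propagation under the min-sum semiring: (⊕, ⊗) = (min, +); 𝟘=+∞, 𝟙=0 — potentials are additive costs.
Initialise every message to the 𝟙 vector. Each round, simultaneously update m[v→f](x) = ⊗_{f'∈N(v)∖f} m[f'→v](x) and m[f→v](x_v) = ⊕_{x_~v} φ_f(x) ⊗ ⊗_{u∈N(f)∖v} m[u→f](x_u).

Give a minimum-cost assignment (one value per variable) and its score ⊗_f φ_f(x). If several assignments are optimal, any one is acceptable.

init: all messages = 𝟙 over 4 values
r1 m[φ0→C] = [0, 5, 4, 2]
r1 m[φ0→S] = [0, 2, 2, 5]
r1 m[φ1→C] = [0, 6, 2, 0]
r1 m[φ1→K] = [5, 0, 0, 0]
r1 m[φ2→S] = [4, 3, 4, 5]
r1 m[φ3→S] = [1, 3, 8, 3]
r1 m[C→φ0] = [0, 0, 0, 0]
r1 m[C→φ1] = [0, 0, 0, 0]
r1 m[S→φ0] = [0, 0, 0, 0]
r1 m[S→φ2] = [0, 0, 0, 0]
r1 m[S→φ3] = [0, 0, 0, 0]
r1 m[K→φ1] = [0, 0, 0, 0]
r2 m[φ0→C] = [0, 5, 4, 2]
r2 m[φ0→S] = [0, 2, 2, 5]
r2 m[φ1→C] = [0, 6, 2, 0]
r2 m[φ1→K] = [5, 0, 0, 0]
r2 m[φ2→S] = [4, 3, 4, 5]
r2 m[φ3→S] = [1, 3, 8, 3]
r2 m[C→φ0] = [0, 6, 2, 0]
r2 m[C→φ1] = [0, 5, 4, 2]
r2 m[S→φ0] = [5, 6, 12, 8]
r2 m[S→φ2] = [1, 5, 10, 8]
r2 m[S→φ3] = [4, 5, 6, 10]
r2 m[K→φ1] = [0, 0, 0, 0]
r3 m[φ0→C] = [5, 11, 10, 9]
r3 m[φ0→S] = [0, 2, 2, 7]
r3 m[φ1→C] = [0, 6, 2, 0]
r3 m[φ1→K] = [8, 2, 2, 0]
r3 m[φ2→S] = [4, 3, 4, 5]
r3 m[φ3→S] = [1, 3, 8, 3]
r3 m[C→φ0] = [0, 6, 2, 0]
r3 m[C→φ1] = [0, 5, 4, 2]
r3 m[S→φ0] = [5, 6, 12, 8]
r3 m[S→φ2] = [1, 5, 10, 8]
r3 m[S→φ3] = [4, 5, 6, 10]
r3 m[K→φ1] = [0, 0, 0, 0]
r4 m[φ0→C] = [5, 11, 10, 9]
r4 m[φ0→S] = [0, 2, 2, 7]
r4 m[φ1→C] = [0, 6, 2, 0]
r4 m[φ1→K] = [8, 2, 2, 0]
r4 m[φ2→S] = [4, 3, 4, 5]
r4 m[φ3→S] = [1, 3, 8, 3]
r4 m[C→φ0] = [0, 6, 2, 0]
r4 m[C→φ1] = [5, 11, 10, 9]
r4 m[S→φ0] = [5, 6, 12, 8]
r4 m[S→φ2] = [1, 5, 10, 10]
r4 m[S→φ3] = [4, 5, 6, 12]
r4 m[K→φ1] = [0, 0, 0, 0]
r5 m[φ0→C] = [5, 11, 10, 9]
r5 m[φ0→S] = [0, 2, 2, 7]
r5 m[φ1→C] = [0, 6, 2, 0]
r5 m[φ1→K] = [13, 9, 9, 5]
r5 m[φ2→S] = [4, 3, 4, 5]
r5 m[φ3→S] = [1, 3, 8, 3]
r5 m[C→φ0] = [0, 6, 2, 0]
r5 m[C→φ1] = [5, 11, 10, 9]
r5 m[S→φ0] = [5, 6, 12, 8]
r5 m[S→φ2] = [1, 5, 10, 10]
r5 m[S→φ3] = [4, 5, 6, 12]
r5 m[K→φ1] = [0, 0, 0, 0]
r6 m[φ0→C] = [5, 11, 10, 9]
r6 m[φ0→S] = [0, 2, 2, 7]
r6 m[φ1→C] = [0, 6, 2, 0]
r6 m[φ1→K] = [13, 9, 9, 5]
r6 m[φ2→S] = [4, 3, 4, 5]
r6 m[φ3→S] = [1, 3, 8, 3]
r6 m[C→φ0] = [0, 6, 2, 0]
r6 m[C→φ1] = [5, 11, 10, 9]
r6 m[S→φ0] = [5, 6, 12, 8]
r6 m[S→φ2] = [1, 5, 10, 10]
r6 m[S→φ3] = [4, 5, 6, 12]
r6 m[K→φ1] = [0, 0, 0, 0]
fixed point reached at round 6
traceback from C: (C=0, S=0, K=3), score=5

assignment: (C=0, S=0, K=3); score = 5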